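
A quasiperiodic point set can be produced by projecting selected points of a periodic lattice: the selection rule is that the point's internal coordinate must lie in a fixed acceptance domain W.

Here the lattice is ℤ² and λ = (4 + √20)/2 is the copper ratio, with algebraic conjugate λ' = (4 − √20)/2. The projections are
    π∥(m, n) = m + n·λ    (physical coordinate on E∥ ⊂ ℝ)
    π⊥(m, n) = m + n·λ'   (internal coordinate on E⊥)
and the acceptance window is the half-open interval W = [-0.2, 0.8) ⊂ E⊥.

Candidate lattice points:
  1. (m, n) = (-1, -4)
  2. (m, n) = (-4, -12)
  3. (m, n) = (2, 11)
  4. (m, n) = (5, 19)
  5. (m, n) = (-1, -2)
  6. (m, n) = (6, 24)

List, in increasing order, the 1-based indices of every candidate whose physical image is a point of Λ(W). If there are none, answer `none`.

Compute λ' = (4−√20)/2 = -0.23607, so π⊥(m,n) = m -0.23607·n.
#1 (-1,-4): internal coord -1 + (-4)·λ' = -0.05573; -0.05573 ∈ [-0.2, 0.8) → IN Λ
#2 (-4,-12): internal coord -4 + (-12)·λ' = -1.16718; -1.16718 ∉ [-0.2, 0.8) → out
#3 (2,11): internal coord 2 + (11)·λ' = -0.59675; -0.59675 ∉ [-0.2, 0.8) → out
#4 (5,19): internal coord 5 + (19)·λ' = +0.51471; +0.51471 ∈ [-0.2, 0.8) → IN Λ
#5 (-1,-2): internal coord -1 + (-2)·λ' = -0.52786; -0.52786 ∉ [-0.2, 0.8) → out
#6 (6,24): internal coord 6 + (24)·λ' = +0.33437; +0.33437 ∈ [-0.2, 0.8) → IN Λ

1, 4, 6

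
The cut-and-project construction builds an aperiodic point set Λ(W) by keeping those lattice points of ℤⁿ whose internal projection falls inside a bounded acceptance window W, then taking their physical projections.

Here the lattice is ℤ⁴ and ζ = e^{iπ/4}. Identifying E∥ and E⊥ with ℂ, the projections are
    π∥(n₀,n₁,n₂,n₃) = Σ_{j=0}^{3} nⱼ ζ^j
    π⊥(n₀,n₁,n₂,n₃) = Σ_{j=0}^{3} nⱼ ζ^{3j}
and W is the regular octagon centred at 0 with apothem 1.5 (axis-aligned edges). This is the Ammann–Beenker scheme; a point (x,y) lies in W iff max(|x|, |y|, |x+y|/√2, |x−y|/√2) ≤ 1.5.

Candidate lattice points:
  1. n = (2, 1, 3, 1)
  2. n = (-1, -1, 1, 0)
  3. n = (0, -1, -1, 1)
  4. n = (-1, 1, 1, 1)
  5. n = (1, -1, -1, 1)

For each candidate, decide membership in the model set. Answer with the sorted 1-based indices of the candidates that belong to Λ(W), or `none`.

Internal map: ζ^{3j} for j=0..3 gives (1,0), (−√2/2,√2/2), (0,−1), (√2/2,√2/2).
candidate 1: n = (2, 1, 3, 1) → π⊥ ≈ (+2.00000, -1.58579); max(|x|,|y|,|x±y|/√2) = 2.53553 > 1.5 ⇒ ∉ W
candidate 2: n = (-1, -1, 1, 0) → π⊥ ≈ (-0.29289, -1.70711); max(|x|,|y|,|x±y|/√2) = 1.70711 > 1.5 ⇒ ∉ W
candidate 3: n = (0, -1, -1, 1) → π⊥ ≈ (+1.41421, +1.00000); max(|x|,|y|,|x±y|/√2) = 1.70711 > 1.5 ⇒ ∉ W
candidate 4: n = (-1, 1, 1, 1) → π⊥ ≈ (-1.00000, +0.41421); max(|x|,|y|,|x±y|/√2) = 1.00000 ≤ 1.5 ⇒ ∈ W
candidate 5: n = (1, -1, -1, 1) → π⊥ ≈ (+2.41421, +1.00000); max(|x|,|y|,|x±y|/√2) = 2.41421 > 1.5 ⇒ ∉ W

4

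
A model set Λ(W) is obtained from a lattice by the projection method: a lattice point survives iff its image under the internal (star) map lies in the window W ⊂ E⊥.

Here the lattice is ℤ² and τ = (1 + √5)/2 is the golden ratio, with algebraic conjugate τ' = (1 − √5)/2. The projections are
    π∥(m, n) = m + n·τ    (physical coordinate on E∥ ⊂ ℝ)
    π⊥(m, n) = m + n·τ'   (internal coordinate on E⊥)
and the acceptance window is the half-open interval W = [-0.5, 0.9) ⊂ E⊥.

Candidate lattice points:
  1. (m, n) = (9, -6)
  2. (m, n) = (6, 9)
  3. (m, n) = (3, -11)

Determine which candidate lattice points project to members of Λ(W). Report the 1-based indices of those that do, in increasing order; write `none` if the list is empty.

2

τ' = (1−√5)/2 ≈ -0.6180.
[1] lift (9,-6): star map gives 12.7082; window check -0.5 ≤ 12.7082 < 0.9 is false → out
[2] lift (6,9): star map gives 0.4377; window check -0.5 ≤ 0.4377 < 0.9 is true → IN Λ
[3] lift (3,-11): star map gives 9.7984; window check -0.5 ≤ 9.7984 < 0.9 is false → out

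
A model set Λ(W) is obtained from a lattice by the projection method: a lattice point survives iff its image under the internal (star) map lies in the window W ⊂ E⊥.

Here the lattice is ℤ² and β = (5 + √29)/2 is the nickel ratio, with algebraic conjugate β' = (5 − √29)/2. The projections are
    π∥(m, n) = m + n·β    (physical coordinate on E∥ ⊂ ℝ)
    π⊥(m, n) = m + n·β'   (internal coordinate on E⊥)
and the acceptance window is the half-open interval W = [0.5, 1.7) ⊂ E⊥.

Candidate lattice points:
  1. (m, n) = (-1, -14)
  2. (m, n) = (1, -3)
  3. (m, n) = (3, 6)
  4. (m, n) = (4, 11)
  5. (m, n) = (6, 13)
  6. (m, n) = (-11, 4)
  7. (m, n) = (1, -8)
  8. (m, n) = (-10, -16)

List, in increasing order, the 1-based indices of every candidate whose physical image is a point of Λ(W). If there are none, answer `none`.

1, 2

Numerically β ≈ 5.192582 and β' = −1/β ≈ -0.192582.
[1] lift (-1,-14): star map gives 1.696154; window check 0.5 ≤ 1.696154 < 1.7 is true → IN Λ
[2] lift (1,-3): star map gives 1.577747; window check 0.5 ≤ 1.577747 < 1.7 is true → IN Λ
[3] lift (3,6): star map gives 1.844506; window check 0.5 ≤ 1.844506 < 1.7 is false → out
[4] lift (4,11): star map gives 1.881594; window check 0.5 ≤ 1.881594 < 1.7 is false → out
[5] lift (6,13): star map gives 3.496429; window check 0.5 ≤ 3.496429 < 1.7 is false → out
[6] lift (-11,4): star map gives -11.770330; window check 0.5 ≤ -11.770330 < 1.7 is false → out
[7] lift (1,-8): star map gives 2.540659; window check 0.5 ≤ 2.540659 < 1.7 is false → out
[8] lift (-10,-16): star map gives -6.918682; window check 0.5 ≤ -6.918682 < 1.7 is false → out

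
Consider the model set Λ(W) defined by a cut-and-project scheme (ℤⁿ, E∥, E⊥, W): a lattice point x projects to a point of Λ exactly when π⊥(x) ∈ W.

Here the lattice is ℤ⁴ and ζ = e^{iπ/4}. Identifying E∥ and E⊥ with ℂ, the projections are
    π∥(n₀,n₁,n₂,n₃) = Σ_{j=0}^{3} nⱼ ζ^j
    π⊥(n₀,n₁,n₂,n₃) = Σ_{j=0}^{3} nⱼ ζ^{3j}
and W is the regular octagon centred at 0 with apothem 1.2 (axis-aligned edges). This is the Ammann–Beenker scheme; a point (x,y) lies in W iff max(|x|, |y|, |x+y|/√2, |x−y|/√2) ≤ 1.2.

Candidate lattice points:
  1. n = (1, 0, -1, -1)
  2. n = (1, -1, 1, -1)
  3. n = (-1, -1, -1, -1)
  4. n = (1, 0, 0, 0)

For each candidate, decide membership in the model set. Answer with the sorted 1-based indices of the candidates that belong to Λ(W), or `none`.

π⊥(n) = n₀ + n₁ζ³ + n₂ζ⁶ + n₃ζ⁹ where ζ = e^{iπ/4}.
#1 (1, 0, -1, -1): internal (0.2929, 0.2929); octagon support 0.4142 vs apothem 1.2 → ∈ W
#2 (1, -1, 1, -1): internal (1.0000, -2.4142); octagon support 2.4142 vs apothem 1.2 → ∉ W
#3 (-1, -1, -1, -1): internal (-1.0000, -0.4142); octagon support 1.0000 vs apothem 1.2 → ∈ W
#4 (1, 0, 0, 0): internal (1.0000, 0.0000); octagon support 1.0000 vs apothem 1.2 → ∈ W

1, 3, 4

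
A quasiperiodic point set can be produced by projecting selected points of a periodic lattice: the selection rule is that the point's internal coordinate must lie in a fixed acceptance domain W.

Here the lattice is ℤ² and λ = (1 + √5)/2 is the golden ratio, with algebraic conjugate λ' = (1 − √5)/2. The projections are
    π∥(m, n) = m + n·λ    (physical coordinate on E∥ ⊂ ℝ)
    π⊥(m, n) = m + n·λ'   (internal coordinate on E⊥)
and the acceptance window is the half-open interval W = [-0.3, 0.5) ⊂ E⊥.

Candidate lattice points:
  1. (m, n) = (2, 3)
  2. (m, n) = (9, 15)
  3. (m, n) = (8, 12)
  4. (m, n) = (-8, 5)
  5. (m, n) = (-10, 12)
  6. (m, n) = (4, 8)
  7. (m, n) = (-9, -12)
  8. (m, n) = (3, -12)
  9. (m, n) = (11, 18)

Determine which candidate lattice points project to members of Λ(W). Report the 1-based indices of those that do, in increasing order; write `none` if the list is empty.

Numerically λ ≈ 1.618034 and λ' = −1/λ ≈ -0.618034.
[1] lift (2,3): star map gives 0.145898; window check -0.3 ≤ 0.145898 < 0.5 is true → IN Λ
[2] lift (9,15): star map gives -0.270510; window check -0.3 ≤ -0.270510 < 0.5 is true → IN Λ
[3] lift (8,12): star map gives 0.583592; window check -0.3 ≤ 0.583592 < 0.5 is false → out
[4] lift (-8,5): star map gives -11.090170; window check -0.3 ≤ -11.090170 < 0.5 is false → out
[5] lift (-10,12): star map gives -17.416408; window check -0.3 ≤ -17.416408 < 0.5 is false → out
[6] lift (4,8): star map gives -0.944272; window check -0.3 ≤ -0.944272 < 0.5 is false → out
[7] lift (-9,-12): star map gives -1.583592; window check -0.3 ≤ -1.583592 < 0.5 is false → out
[8] lift (3,-12): star map gives 10.416408; window check -0.3 ≤ 10.416408 < 0.5 is false → out
[9] lift (11,18): star map gives -0.124612; window check -0.3 ≤ -0.124612 < 0.5 is true → IN Λ

1, 2, 9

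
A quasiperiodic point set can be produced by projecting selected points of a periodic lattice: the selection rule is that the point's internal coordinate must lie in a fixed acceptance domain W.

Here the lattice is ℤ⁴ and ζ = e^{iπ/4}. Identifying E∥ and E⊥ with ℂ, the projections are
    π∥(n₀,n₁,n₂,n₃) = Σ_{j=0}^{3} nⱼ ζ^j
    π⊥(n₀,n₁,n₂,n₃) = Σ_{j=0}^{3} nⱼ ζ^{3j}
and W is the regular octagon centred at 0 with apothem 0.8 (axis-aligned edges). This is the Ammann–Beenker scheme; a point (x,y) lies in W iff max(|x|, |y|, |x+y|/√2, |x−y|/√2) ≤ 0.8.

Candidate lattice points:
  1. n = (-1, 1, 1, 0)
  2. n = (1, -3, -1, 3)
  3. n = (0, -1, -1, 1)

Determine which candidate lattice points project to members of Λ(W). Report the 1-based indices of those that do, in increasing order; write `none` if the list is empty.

π⊥(n) = n₀ + n₁ζ³ + n₂ζ⁶ + n₃ζ⁹ where ζ = e^{iπ/4}.
candidate 1: n = (-1, 1, 1, 0) → π⊥ ≈ (-1.70711, -0.29289); max(|x|,|y|,|x±y|/√2) = 1.70711 > 0.8 ⇒ ∉ W
candidate 2: n = (1, -3, -1, 3) → π⊥ ≈ (+5.24264, +1.00000); max(|x|,|y|,|x±y|/√2) = 5.24264 > 0.8 ⇒ ∉ W
candidate 3: n = (0, -1, -1, 1) → π⊥ ≈ (+1.41421, +1.00000); max(|x|,|y|,|x±y|/√2) = 1.70711 > 0.8 ⇒ ∉ W

none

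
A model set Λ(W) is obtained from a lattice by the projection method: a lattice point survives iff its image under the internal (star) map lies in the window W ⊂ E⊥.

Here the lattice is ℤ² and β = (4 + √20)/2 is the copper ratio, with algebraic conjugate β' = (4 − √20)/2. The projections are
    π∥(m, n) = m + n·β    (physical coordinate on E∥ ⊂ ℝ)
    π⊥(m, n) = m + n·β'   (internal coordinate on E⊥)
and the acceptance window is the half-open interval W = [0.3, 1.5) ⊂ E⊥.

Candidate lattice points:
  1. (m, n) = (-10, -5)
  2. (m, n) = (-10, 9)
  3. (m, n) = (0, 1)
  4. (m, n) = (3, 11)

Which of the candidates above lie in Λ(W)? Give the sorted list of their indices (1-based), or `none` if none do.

β' = (4−√20)/2 ≈ -0.23607.
candidate 1: (m,n)=(-10,-5) → π∥ = -10-5·β ≈ -31.18034, π⊥ = -10-5·β' ≈ -8.81966 ∉ [0.3, 1.5) ⇒ out
candidate 2: (m,n)=(-10,9) → π∥ = -10+9·β ≈ 28.12461, π⊥ = -10+9·β' ≈ -12.12461 ∉ [0.3, 1.5) ⇒ out
candidate 3: (m,n)=(0,1) → π∥ = 0+1·β ≈ 4.23607, π⊥ = 0+1·β' ≈ -0.23607 ∉ [0.3, 1.5) ⇒ out
candidate 4: (m,n)=(3,11) → π∥ = 3+11·β ≈ 49.59675, π⊥ = 3+11·β' ≈ 0.40325 ∈ [0.3, 1.5) ⇒ IN Λ

4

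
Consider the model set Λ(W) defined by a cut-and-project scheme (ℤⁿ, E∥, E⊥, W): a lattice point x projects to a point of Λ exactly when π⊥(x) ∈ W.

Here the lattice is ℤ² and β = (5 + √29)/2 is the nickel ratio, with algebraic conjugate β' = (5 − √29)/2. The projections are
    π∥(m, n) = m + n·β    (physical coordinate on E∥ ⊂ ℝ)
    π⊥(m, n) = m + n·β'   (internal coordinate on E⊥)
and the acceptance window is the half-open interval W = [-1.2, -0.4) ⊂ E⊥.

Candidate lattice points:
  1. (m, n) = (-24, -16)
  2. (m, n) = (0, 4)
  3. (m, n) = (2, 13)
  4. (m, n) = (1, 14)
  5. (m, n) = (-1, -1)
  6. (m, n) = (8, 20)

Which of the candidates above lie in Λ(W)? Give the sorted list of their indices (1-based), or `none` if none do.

2, 3, 5

Compute β' = (5−√29)/2 = -0.192582, so π⊥(m,n) = m -0.192582·n.
#1 (-24,-16): internal coord -24 + (-16)·β' = -20.918682; -20.918682 ∉ [-1.2, -0.4) → out
#2 (0,4): internal coord 0 + (4)·β' = -0.770330; -0.770330 ∈ [-1.2, -0.4) → IN Λ
#3 (2,13): internal coord 2 + (13)·β' = -0.503571; -0.503571 ∈ [-1.2, -0.4) → IN Λ
#4 (1,14): internal coord 1 + (14)·β' = -1.696154; -1.696154 ∉ [-1.2, -0.4) → out
#5 (-1,-1): internal coord -1 + (-1)·β' = -0.807418; -0.807418 ∈ [-1.2, -0.4) → IN Λ
#6 (8,20): internal coord 8 + (20)·β' = +4.148352; +4.148352 ∉ [-1.2, -0.4) → out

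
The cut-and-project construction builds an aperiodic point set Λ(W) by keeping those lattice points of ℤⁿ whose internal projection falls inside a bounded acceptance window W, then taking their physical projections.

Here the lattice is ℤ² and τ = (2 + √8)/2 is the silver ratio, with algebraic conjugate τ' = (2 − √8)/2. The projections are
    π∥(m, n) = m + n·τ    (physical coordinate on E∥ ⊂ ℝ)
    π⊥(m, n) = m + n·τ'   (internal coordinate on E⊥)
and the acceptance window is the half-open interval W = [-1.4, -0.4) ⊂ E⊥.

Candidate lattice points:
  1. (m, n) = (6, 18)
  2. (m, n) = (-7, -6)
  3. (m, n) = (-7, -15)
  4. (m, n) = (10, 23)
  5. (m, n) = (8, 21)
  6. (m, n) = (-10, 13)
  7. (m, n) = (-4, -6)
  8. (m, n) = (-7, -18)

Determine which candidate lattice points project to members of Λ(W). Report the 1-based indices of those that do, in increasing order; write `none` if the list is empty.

3, 5

Compute τ' = (2−√8)/2 = -0.414214, so π⊥(m,n) = m -0.414214·n.
candidate 1: (m,n)=(6,18) → π∥ = 6+18·τ ≈ 49.455844, π⊥ = 6+18·τ' ≈ -1.455844 ∉ [-1.4, -0.4) ⇒ out
candidate 2: (m,n)=(-7,-6) → π∥ = -7-6·τ ≈ -21.485281, π⊥ = -7-6·τ' ≈ -4.514719 ∉ [-1.4, -0.4) ⇒ out
candidate 3: (m,n)=(-7,-15) → π∥ = -7-15·τ ≈ -43.213203, π⊥ = -7-15·τ' ≈ -0.786797 ∈ [-1.4, -0.4) ⇒ IN Λ
candidate 4: (m,n)=(10,23) → π∥ = 10+23·τ ≈ 65.526912, π⊥ = 10+23·τ' ≈ 0.473088 ∉ [-1.4, -0.4) ⇒ out
candidate 5: (m,n)=(8,21) → π∥ = 8+21·τ ≈ 58.698485, π⊥ = 8+21·τ' ≈ -0.698485 ∈ [-1.4, -0.4) ⇒ IN Λ
candidate 6: (m,n)=(-10,13) → π∥ = -10+13·τ ≈ 21.384776, π⊥ = -10+13·τ' ≈ -15.384776 ∉ [-1.4, -0.4) ⇒ out
candidate 7: (m,n)=(-4,-6) → π∥ = -4-6·τ ≈ -18.485281, π⊥ = -4-6·τ' ≈ -1.514719 ∉ [-1.4, -0.4) ⇒ out
candidate 8: (m,n)=(-7,-18) → π∥ = -7-18·τ ≈ -50.455844, π⊥ = -7-18·τ' ≈ 0.455844 ∉ [-1.4, -0.4) ⇒ out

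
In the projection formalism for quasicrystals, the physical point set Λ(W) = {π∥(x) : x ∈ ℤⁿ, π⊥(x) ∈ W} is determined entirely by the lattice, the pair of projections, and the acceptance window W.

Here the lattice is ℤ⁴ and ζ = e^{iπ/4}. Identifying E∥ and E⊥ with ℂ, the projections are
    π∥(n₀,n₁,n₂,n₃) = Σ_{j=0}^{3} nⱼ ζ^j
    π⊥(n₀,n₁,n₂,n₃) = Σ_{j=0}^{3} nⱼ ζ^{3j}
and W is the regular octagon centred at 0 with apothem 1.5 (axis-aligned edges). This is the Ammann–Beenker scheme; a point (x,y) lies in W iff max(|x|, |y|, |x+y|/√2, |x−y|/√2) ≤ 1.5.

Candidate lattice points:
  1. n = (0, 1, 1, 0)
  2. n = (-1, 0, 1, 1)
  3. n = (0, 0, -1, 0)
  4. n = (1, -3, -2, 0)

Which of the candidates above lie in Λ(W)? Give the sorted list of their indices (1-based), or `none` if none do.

1, 2, 3

Internal map: ζ^{3j} for j=0..3 gives (1,0), (−√2/2,√2/2), (0,−1), (√2/2,√2/2).
candidate 1: n = (0, 1, 1, 0) → π⊥ ≈ (-0.7071, -0.2929); max(|x|,|y|,|x±y|/√2) = 0.7071 ≤ 1.5 ⇒ ∈ W
candidate 2: n = (-1, 0, 1, 1) → π⊥ ≈ (-0.2929, -0.2929); max(|x|,|y|,|x±y|/√2) = 0.4142 ≤ 1.5 ⇒ ∈ W
candidate 3: n = (0, 0, -1, 0) → π⊥ ≈ (+0.0000, +1.0000); max(|x|,|y|,|x±y|/√2) = 1.0000 ≤ 1.5 ⇒ ∈ W
candidate 4: n = (1, -3, -2, 0) → π⊥ ≈ (+3.1213, -0.1213); max(|x|,|y|,|x±y|/√2) = 3.1213 > 1.5 ⇒ ∉ W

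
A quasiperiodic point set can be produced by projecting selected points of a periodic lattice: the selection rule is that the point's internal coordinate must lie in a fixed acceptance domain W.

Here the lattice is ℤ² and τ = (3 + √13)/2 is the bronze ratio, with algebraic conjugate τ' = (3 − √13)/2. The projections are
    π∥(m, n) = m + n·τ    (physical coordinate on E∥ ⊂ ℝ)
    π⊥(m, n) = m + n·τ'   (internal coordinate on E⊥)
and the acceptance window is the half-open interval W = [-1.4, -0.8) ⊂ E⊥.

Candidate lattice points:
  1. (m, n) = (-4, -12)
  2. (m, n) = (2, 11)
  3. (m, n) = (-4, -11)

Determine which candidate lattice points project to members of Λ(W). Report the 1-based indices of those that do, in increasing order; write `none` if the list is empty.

τ' = (3−√13)/2 ≈ -0.30278.
#1 (-4,-12): internal coord -4 + (-12)·τ' = -0.36669; -0.36669 ∉ [-1.4, -0.8) → out
#2 (2,11): internal coord 2 + (11)·τ' = -1.33053; -1.33053 ∈ [-1.4, -0.8) → IN Λ
#3 (-4,-11): internal coord -4 + (-11)·τ' = -0.66947; -0.66947 ∉ [-1.4, -0.8) → out

2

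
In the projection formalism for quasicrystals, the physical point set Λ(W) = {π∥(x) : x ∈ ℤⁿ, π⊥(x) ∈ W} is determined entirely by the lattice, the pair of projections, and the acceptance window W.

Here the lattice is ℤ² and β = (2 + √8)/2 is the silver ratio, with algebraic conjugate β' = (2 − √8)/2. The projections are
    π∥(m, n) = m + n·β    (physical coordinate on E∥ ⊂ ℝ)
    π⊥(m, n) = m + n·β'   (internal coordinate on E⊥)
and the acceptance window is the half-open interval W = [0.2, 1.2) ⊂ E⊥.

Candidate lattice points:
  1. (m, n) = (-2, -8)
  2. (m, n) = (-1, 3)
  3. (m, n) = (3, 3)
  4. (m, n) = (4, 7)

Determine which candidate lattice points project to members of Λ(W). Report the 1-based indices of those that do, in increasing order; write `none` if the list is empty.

β' = (2−√8)/2 ≈ -0.414214.
candidate 1: (m,n)=(-2,-8) → π∥ = -2-8·β ≈ -21.313708, π⊥ = -2-8·β' ≈ 1.313708 ∉ [0.2, 1.2) ⇒ out
candidate 2: (m,n)=(-1,3) → π∥ = -1+3·β ≈ 6.242641, π⊥ = -1+3·β' ≈ -2.242641 ∉ [0.2, 1.2) ⇒ out
candidate 3: (m,n)=(3,3) → π∥ = 3+3·β ≈ 10.242641, π⊥ = 3+3·β' ≈ 1.757359 ∉ [0.2, 1.2) ⇒ out
candidate 4: (m,n)=(4,7) → π∥ = 4+7·β ≈ 20.899495, π⊥ = 4+7·β' ≈ 1.100505 ∈ [0.2, 1.2) ⇒ IN Λ

4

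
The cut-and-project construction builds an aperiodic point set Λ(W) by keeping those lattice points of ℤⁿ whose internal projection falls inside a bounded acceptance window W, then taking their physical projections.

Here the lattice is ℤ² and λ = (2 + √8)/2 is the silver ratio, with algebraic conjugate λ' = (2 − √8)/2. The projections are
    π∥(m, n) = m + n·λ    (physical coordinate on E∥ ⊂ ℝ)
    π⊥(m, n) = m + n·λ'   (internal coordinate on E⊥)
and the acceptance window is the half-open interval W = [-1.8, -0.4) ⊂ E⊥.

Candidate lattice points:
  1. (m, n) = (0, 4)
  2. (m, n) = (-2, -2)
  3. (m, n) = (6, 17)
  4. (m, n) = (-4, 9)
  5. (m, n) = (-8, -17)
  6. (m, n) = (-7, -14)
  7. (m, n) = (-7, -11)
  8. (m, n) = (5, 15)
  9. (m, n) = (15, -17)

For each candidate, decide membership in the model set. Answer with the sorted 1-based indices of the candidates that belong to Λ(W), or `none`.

1, 2, 3, 5, 6, 8

Compute λ' = (2−√8)/2 = -0.4142, so π⊥(m,n) = m -0.4142·n.
#1 (0,4): internal coord 0 + (4)·λ' = -1.6569; -1.6569 ∈ [-1.8, -0.4) → IN Λ
#2 (-2,-2): internal coord -2 + (-2)·λ' = -1.1716; -1.1716 ∈ [-1.8, -0.4) → IN Λ
#3 (6,17): internal coord 6 + (17)·λ' = -1.0416; -1.0416 ∈ [-1.8, -0.4) → IN Λ
#4 (-4,9): internal coord -4 + (9)·λ' = -7.7279; -7.7279 ∉ [-1.8, -0.4) → out
#5 (-8,-17): internal coord -8 + (-17)·λ' = -0.9584; -0.9584 ∈ [-1.8, -0.4) → IN Λ
#6 (-7,-14): internal coord -7 + (-14)·λ' = -1.2010; -1.2010 ∈ [-1.8, -0.4) → IN Λ
#7 (-7,-11): internal coord -7 + (-11)·λ' = -2.4437; -2.4437 ∉ [-1.8, -0.4) → out
#8 (5,15): internal coord 5 + (15)·λ' = -1.2132; -1.2132 ∈ [-1.8, -0.4) → IN Λ
#9 (15,-17): internal coord 15 + (-17)·λ' = +22.0416; +22.0416 ∉ [-1.8, -0.4) → out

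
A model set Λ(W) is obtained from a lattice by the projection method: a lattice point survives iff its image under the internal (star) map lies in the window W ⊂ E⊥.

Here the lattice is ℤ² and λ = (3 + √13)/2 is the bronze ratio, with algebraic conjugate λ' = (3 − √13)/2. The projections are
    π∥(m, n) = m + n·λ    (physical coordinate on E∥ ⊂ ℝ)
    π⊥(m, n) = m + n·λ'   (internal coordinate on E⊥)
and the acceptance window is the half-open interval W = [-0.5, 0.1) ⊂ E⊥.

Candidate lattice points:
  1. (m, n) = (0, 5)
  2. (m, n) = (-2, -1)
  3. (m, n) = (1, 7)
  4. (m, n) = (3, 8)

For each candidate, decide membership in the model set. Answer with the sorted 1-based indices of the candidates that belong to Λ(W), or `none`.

λ' = (3−√13)/2 ≈ -0.3028.
candidate 1: (m,n)=(0,5) → π∥ = 0+5·λ ≈ 16.5139, π⊥ = 0+5·λ' ≈ -1.5139 ∉ [-0.5, 0.1) ⇒ out
candidate 2: (m,n)=(-2,-1) → π∥ = -2-1·λ ≈ -5.3028, π⊥ = -2-1·λ' ≈ -1.6972 ∉ [-0.5, 0.1) ⇒ out
candidate 3: (m,n)=(1,7) → π∥ = 1+7·λ ≈ 24.1194, π⊥ = 1+7·λ' ≈ -1.1194 ∉ [-0.5, 0.1) ⇒ out
candidate 4: (m,n)=(3,8) → π∥ = 3+8·λ ≈ 29.4222, π⊥ = 3+8·λ' ≈ 0.5778 ∉ [-0.5, 0.1) ⇒ out

none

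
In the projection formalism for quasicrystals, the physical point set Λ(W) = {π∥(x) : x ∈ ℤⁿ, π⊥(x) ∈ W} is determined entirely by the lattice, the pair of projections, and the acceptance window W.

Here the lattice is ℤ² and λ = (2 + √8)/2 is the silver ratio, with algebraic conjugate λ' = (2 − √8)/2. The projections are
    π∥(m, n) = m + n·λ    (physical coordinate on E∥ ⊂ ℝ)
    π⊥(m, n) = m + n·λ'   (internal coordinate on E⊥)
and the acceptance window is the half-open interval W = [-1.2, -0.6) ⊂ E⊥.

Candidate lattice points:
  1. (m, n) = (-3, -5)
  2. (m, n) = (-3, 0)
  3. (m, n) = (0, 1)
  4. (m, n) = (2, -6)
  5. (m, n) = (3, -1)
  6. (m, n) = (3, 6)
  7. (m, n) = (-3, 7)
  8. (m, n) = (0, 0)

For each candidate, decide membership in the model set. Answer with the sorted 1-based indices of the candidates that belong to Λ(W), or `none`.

λ' = (2−√8)/2 ≈ -0.41421.
candidate 1: (m,n)=(-3,-5) → π∥ = -3-5·λ ≈ -15.07107, π⊥ = -3-5·λ' ≈ -0.92893 ∈ [-1.2, -0.6) ⇒ IN Λ
candidate 2: (m,n)=(-3,0) → π∥ = -3+0·λ ≈ -3.00000, π⊥ = -3+0·λ' ≈ -3.00000 ∉ [-1.2, -0.6) ⇒ out
candidate 3: (m,n)=(0,1) → π∥ = 0+1·λ ≈ 2.41421, π⊥ = 0+1·λ' ≈ -0.41421 ∉ [-1.2, -0.6) ⇒ out
candidate 4: (m,n)=(2,-6) → π∥ = 2-6·λ ≈ -12.48528, π⊥ = 2-6·λ' ≈ 4.48528 ∉ [-1.2, -0.6) ⇒ out
candidate 5: (m,n)=(3,-1) → π∥ = 3-1·λ ≈ 0.58579, π⊥ = 3-1·λ' ≈ 3.41421 ∉ [-1.2, -0.6) ⇒ out
candidate 6: (m,n)=(3,6) → π∥ = 3+6·λ ≈ 17.48528, π⊥ = 3+6·λ' ≈ 0.51472 ∉ [-1.2, -0.6) ⇒ out
candidate 7: (m,n)=(-3,7) → π∥ = -3+7·λ ≈ 13.89949, π⊥ = -3+7·λ' ≈ -5.89949 ∉ [-1.2, -0.6) ⇒ out
candidate 8: (m,n)=(0,0) → π∥ = 0+0·λ ≈ 0.00000, π⊥ = 0+0·λ' ≈ 0.00000 ∉ [-1.2, -0.6) ⇒ out

1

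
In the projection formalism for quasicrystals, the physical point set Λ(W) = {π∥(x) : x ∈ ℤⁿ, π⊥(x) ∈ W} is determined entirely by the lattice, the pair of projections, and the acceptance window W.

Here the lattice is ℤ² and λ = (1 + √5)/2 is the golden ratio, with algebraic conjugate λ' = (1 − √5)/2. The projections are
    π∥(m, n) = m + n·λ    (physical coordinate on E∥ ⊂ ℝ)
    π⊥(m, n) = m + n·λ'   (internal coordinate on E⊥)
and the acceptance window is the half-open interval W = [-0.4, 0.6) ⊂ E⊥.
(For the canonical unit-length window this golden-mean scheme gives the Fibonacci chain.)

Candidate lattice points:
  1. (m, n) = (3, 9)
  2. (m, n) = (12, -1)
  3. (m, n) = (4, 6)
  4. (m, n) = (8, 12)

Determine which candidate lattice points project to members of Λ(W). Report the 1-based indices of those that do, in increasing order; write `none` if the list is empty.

3, 4

Compute λ' = (1−√5)/2 = -0.6180, so π⊥(m,n) = m -0.6180·n.
#1 (3,9): internal coord 3 + (9)·λ' = -2.5623; -2.5623 ∉ [-0.4, 0.6) → out
#2 (12,-1): internal coord 12 + (-1)·λ' = +12.6180; +12.6180 ∉ [-0.4, 0.6) → out
#3 (4,6): internal coord 4 + (6)·λ' = +0.2918; +0.2918 ∈ [-0.4, 0.6) → IN Λ
#4 (8,12): internal coord 8 + (12)·λ' = +0.5836; +0.5836 ∈ [-0.4, 0.6) → IN Λ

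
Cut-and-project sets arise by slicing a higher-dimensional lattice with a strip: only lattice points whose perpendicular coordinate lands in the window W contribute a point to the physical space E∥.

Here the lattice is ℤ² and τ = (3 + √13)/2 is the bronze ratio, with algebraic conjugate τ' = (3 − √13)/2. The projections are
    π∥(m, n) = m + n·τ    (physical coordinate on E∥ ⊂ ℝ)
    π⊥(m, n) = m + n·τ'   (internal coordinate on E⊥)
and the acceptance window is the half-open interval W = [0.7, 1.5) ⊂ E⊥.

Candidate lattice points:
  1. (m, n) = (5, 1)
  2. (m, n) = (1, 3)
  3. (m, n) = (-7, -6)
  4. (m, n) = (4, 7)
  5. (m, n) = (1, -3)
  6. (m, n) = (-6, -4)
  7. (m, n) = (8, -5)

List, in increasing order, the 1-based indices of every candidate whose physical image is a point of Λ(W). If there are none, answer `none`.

Numerically τ ≈ 3.302776 and τ' = −1/τ ≈ -0.302776.
#1 (5,1): internal coord 5 + (1)·τ' = +4.697224; +4.697224 ∉ [0.7, 1.5) → out
#2 (1,3): internal coord 1 + (3)·τ' = +0.091673; +0.091673 ∉ [0.7, 1.5) → out
#3 (-7,-6): internal coord -7 + (-6)·τ' = -5.183346; -5.183346 ∉ [0.7, 1.5) → out
#4 (4,7): internal coord 4 + (7)·τ' = +1.880571; +1.880571 ∉ [0.7, 1.5) → out
#5 (1,-3): internal coord 1 + (-3)·τ' = +1.908327; +1.908327 ∉ [0.7, 1.5) → out
#6 (-6,-4): internal coord -6 + (-4)·τ' = -4.788897; -4.788897 ∉ [0.7, 1.5) → out
#7 (8,-5): internal coord 8 + (-5)·τ' = +9.513878; +9.513878 ∉ [0.7, 1.5) → out

none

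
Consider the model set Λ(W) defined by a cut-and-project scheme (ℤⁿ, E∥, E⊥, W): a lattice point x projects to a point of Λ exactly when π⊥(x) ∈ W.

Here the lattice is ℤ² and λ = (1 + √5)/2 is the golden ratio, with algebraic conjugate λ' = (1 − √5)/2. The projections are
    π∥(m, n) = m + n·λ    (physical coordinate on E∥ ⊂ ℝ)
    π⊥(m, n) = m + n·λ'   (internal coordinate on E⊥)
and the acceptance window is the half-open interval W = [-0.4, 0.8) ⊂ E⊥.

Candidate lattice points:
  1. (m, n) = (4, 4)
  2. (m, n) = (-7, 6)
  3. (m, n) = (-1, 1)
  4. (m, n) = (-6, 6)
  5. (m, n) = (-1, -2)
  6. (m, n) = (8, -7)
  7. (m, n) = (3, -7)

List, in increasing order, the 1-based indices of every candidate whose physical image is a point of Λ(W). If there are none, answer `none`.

5

Numerically λ ≈ 1.618034 and λ' = −1/λ ≈ -0.618034.
[1] lift (4,4): star map gives 1.527864; window check -0.4 ≤ 1.527864 < 0.8 is false → out
[2] lift (-7,6): star map gives -10.708204; window check -0.4 ≤ -10.708204 < 0.8 is false → out
[3] lift (-1,1): star map gives -1.618034; window check -0.4 ≤ -1.618034 < 0.8 is false → out
[4] lift (-6,6): star map gives -9.708204; window check -0.4 ≤ -9.708204 < 0.8 is false → out
[5] lift (-1,-2): star map gives 0.236068; window check -0.4 ≤ 0.236068 < 0.8 is true → IN Λ
[6] lift (8,-7): star map gives 12.326238; window check -0.4 ≤ 12.326238 < 0.8 is false → out
[7] lift (3,-7): star map gives 7.326238; window check -0.4 ≤ 7.326238 < 0.8 is false → out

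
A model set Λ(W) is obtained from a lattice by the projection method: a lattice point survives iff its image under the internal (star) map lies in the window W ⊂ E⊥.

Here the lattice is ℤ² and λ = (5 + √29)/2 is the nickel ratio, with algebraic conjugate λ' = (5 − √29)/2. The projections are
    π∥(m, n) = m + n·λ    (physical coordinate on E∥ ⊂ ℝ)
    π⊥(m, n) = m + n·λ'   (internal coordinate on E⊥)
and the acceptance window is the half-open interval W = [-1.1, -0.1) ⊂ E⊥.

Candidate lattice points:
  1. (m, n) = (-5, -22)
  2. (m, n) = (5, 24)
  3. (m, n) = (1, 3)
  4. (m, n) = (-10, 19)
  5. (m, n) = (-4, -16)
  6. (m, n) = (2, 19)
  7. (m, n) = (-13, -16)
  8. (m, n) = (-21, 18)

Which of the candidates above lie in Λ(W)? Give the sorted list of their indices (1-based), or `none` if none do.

1, 5

λ' = (5−√29)/2 ≈ -0.192582.
candidate 1: (m,n)=(-5,-22) → π∥ = -5-22·λ ≈ -119.236813, π⊥ = -5-22·λ' ≈ -0.763187 ∈ [-1.1, -0.1) ⇒ IN Λ
candidate 2: (m,n)=(5,24) → π∥ = 5+24·λ ≈ 129.621978, π⊥ = 5+24·λ' ≈ 0.378022 ∉ [-1.1, -0.1) ⇒ out
candidate 3: (m,n)=(1,3) → π∥ = 1+3·λ ≈ 16.577747, π⊥ = 1+3·λ' ≈ 0.422253 ∉ [-1.1, -0.1) ⇒ out
candidate 4: (m,n)=(-10,19) → π∥ = -10+19·λ ≈ 88.659066, π⊥ = -10+19·λ' ≈ -13.659066 ∉ [-1.1, -0.1) ⇒ out
candidate 5: (m,n)=(-4,-16) → π∥ = -4-16·λ ≈ -87.081318, π⊥ = -4-16·λ' ≈ -0.918682 ∈ [-1.1, -0.1) ⇒ IN Λ
candidate 6: (m,n)=(2,19) → π∥ = 2+19·λ ≈ 100.659066, π⊥ = 2+19·λ' ≈ -1.659066 ∉ [-1.1, -0.1) ⇒ out
candidate 7: (m,n)=(-13,-16) → π∥ = -13-16·λ ≈ -96.081318, π⊥ = -13-16·λ' ≈ -9.918682 ∉ [-1.1, -0.1) ⇒ out
candidate 8: (m,n)=(-21,18) → π∥ = -21+18·λ ≈ 72.466483, π⊥ = -21+18·λ' ≈ -24.466483 ∉ [-1.1, -0.1) ⇒ out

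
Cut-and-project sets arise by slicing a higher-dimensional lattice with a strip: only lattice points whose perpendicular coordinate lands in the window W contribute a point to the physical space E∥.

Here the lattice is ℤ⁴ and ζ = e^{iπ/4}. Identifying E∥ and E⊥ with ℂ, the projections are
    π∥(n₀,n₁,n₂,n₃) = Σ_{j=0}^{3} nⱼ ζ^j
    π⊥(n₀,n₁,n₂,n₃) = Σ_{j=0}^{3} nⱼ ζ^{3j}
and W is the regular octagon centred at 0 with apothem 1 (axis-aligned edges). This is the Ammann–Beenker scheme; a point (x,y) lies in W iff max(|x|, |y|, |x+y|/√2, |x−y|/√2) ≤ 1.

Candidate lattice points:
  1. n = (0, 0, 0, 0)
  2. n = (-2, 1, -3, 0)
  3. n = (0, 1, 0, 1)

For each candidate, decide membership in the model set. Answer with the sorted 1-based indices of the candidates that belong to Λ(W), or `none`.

1

π⊥(n) = n₀ + n₁ζ³ + n₂ζ⁶ + n₃ζ⁹ where ζ = e^{iπ/4}.
#1 (0, 0, 0, 0): internal (0.00000, 0.00000); octagon support 0.00000 vs apothem 1 → ∈ W
#2 (-2, 1, -3, 0): internal (-2.70711, 3.70711); octagon support 4.53553 vs apothem 1 → ∉ W
#3 (0, 1, 0, 1): internal (0.00000, 1.41421); octagon support 1.41421 vs apothem 1 → ∉ W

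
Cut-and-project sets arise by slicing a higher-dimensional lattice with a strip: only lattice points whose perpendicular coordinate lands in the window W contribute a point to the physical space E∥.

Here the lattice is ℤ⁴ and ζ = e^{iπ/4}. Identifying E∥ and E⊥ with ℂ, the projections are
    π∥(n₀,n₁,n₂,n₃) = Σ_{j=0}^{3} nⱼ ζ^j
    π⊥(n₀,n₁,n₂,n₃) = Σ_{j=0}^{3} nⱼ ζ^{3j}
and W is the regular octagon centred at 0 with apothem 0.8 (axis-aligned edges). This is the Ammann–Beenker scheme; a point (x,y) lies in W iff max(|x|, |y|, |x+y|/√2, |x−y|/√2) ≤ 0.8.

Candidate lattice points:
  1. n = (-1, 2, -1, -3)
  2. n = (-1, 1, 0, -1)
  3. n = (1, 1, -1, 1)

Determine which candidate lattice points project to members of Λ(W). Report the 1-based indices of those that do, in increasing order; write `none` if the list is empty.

With ζ = e^{iπ/4} the internal vectors are ζ^0,ζ^3,ζ^6,ζ^9.
#1 (-1, 2, -1, -3): internal (-4.53553, 0.29289); octagon support 4.53553 vs apothem 0.8 → ∉ W
#2 (-1, 1, 0, -1): internal (-2.41421, 0.00000); octagon support 2.41421 vs apothem 0.8 → ∉ W
#3 (1, 1, -1, 1): internal (1.00000, 2.41421); octagon support 2.41421 vs apothem 0.8 → ∉ W

none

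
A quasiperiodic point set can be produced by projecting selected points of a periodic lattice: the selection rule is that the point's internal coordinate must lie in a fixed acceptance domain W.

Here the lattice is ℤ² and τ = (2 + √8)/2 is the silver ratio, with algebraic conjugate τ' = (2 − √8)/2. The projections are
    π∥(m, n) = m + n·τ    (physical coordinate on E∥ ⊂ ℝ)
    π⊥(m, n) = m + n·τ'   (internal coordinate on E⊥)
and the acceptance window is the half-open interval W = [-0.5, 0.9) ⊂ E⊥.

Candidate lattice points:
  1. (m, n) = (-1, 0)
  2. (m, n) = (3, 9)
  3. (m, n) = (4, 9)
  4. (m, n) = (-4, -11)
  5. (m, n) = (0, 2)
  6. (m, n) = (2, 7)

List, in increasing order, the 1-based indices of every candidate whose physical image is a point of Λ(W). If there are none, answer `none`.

3, 4

Compute τ' = (2−√8)/2 = -0.414214, so π⊥(m,n) = m -0.414214·n.
#1 (-1,0): internal coord -1 + (0)·τ' = -1.000000; -1.000000 ∉ [-0.5, 0.9) → out
#2 (3,9): internal coord 3 + (9)·τ' = -0.727922; -0.727922 ∉ [-0.5, 0.9) → out
#3 (4,9): internal coord 4 + (9)·τ' = +0.272078; +0.272078 ∈ [-0.5, 0.9) → IN Λ
#4 (-4,-11): internal coord -4 + (-11)·τ' = +0.556349; +0.556349 ∈ [-0.5, 0.9) → IN Λ
#5 (0,2): internal coord 0 + (2)·τ' = -0.828427; -0.828427 ∉ [-0.5, 0.9) → out
#6 (2,7): internal coord 2 + (7)·τ' = -0.899495; -0.899495 ∉ [-0.5, 0.9) → out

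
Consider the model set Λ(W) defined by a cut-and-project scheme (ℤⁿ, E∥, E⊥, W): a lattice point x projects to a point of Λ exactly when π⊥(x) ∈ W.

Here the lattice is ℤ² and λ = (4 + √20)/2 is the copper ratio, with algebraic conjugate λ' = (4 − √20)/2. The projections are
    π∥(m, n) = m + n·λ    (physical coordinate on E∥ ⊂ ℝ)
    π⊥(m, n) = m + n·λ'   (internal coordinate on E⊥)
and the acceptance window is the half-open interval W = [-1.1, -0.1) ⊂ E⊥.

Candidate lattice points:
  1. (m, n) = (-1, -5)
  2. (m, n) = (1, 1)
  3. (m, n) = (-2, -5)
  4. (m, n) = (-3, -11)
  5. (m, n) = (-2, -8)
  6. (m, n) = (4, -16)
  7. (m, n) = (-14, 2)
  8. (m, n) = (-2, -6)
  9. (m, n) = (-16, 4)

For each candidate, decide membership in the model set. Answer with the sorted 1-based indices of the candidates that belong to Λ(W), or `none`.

λ' = (4−√20)/2 ≈ -0.236068.
#1 (-1,-5): internal coord -1 + (-5)·λ' = +0.180340; +0.180340 ∉ [-1.1, -0.1) → out
#2 (1,1): internal coord 1 + (1)·λ' = +0.763932; +0.763932 ∉ [-1.1, -0.1) → out
#3 (-2,-5): internal coord -2 + (-5)·λ' = -0.819660; -0.819660 ∈ [-1.1, -0.1) → IN Λ
#4 (-3,-11): internal coord -3 + (-11)·λ' = -0.403252; -0.403252 ∈ [-1.1, -0.1) → IN Λ
#5 (-2,-8): internal coord -2 + (-8)·λ' = -0.111456; -0.111456 ∈ [-1.1, -0.1) → IN Λ
#6 (4,-16): internal coord 4 + (-16)·λ' = +7.777088; +7.777088 ∉ [-1.1, -0.1) → out
#7 (-14,2): internal coord -14 + (2)·λ' = -14.472136; -14.472136 ∉ [-1.1, -0.1) → out
#8 (-2,-6): internal coord -2 + (-6)·λ' = -0.583592; -0.583592 ∈ [-1.1, -0.1) → IN Λ
#9 (-16,4): internal coord -16 + (4)·λ' = -16.944272; -16.944272 ∉ [-1.1, -0.1) → out

3, 4, 5, 8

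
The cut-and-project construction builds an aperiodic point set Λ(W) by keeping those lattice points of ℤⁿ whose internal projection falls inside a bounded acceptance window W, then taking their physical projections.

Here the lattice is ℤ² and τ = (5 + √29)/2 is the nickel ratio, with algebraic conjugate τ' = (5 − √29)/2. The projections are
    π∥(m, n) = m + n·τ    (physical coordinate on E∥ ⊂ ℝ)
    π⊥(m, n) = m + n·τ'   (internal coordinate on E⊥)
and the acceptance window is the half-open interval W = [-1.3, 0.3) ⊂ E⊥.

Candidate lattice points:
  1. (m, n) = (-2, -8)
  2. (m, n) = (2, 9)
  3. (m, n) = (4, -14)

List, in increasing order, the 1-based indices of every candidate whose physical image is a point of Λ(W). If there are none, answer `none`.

1, 2

Compute τ' = (5−√29)/2 = -0.192582, so π⊥(m,n) = m -0.192582·n.
#1 (-2,-8): internal coord -2 + (-8)·τ' = -0.459341; -0.459341 ∈ [-1.3, 0.3) → IN Λ
#2 (2,9): internal coord 2 + (9)·τ' = +0.266758; +0.266758 ∈ [-1.3, 0.3) → IN Λ
#3 (4,-14): internal coord 4 + (-14)·τ' = +6.696154; +6.696154 ∉ [-1.3, 0.3) → out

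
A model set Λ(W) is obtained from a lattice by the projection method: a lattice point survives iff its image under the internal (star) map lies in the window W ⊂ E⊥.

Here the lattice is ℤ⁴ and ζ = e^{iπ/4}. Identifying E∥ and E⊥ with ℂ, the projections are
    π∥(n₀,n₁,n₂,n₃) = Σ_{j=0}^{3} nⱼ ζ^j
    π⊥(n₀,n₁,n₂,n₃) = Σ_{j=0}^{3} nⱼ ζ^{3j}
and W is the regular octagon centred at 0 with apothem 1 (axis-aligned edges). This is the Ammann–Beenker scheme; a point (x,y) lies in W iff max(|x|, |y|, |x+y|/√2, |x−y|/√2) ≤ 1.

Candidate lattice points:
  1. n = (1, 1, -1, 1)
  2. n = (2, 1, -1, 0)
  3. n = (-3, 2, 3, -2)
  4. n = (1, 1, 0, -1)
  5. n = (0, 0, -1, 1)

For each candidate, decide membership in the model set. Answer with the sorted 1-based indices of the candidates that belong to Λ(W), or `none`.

4

Internal map: ζ^{3j} for j=0..3 gives (1,0), (−√2/2,√2/2), (0,−1), (√2/2,√2/2).
#1 (1, 1, -1, 1): internal (1.00000, 2.41421); octagon support 2.41421 vs apothem 1 → ∉ W
#2 (2, 1, -1, 0): internal (1.29289, 1.70711); octagon support 2.12132 vs apothem 1 → ∉ W
#3 (-3, 2, 3, -2): internal (-5.82843, -3.00000); octagon support 6.24264 vs apothem 1 → ∉ W
#4 (1, 1, 0, -1): internal (-0.41421, 0.00000); octagon support 0.41421 vs apothem 1 → ∈ W
#5 (0, 0, -1, 1): internal (0.70711, 1.70711); octagon support 1.70711 vs apothem 1 → ∉ W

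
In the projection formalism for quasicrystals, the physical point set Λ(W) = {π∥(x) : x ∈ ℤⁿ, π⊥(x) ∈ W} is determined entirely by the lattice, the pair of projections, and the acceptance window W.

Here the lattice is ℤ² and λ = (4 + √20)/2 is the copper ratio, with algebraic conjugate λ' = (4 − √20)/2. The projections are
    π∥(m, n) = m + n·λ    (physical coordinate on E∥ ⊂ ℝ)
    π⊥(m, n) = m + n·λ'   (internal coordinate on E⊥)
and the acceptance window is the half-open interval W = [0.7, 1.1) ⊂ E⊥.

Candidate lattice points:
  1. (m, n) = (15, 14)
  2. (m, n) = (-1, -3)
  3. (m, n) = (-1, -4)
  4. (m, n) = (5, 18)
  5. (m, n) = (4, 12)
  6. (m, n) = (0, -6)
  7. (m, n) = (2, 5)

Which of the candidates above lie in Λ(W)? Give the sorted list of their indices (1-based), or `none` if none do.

λ' = (4−√20)/2 ≈ -0.2361.
candidate 1: (m,n)=(15,14) → π∥ = 15+14·λ ≈ 74.3050, π⊥ = 15+14·λ' ≈ 11.6950 ∉ [0.7, 1.1) ⇒ out
candidate 2: (m,n)=(-1,-3) → π∥ = -1-3·λ ≈ -13.7082, π⊥ = -1-3·λ' ≈ -0.2918 ∉ [0.7, 1.1) ⇒ out
candidate 3: (m,n)=(-1,-4) → π∥ = -1-4·λ ≈ -17.9443, π⊥ = -1-4·λ' ≈ -0.0557 ∉ [0.7, 1.1) ⇒ out
candidate 4: (m,n)=(5,18) → π∥ = 5+18·λ ≈ 81.2492, π⊥ = 5+18·λ' ≈ 0.7508 ∈ [0.7, 1.1) ⇒ IN Λ
candidate 5: (m,n)=(4,12) → π∥ = 4+12·λ ≈ 54.8328, π⊥ = 4+12·λ' ≈ 1.1672 ∉ [0.7, 1.1) ⇒ out
candidate 6: (m,n)=(0,-6) → π∥ = 0-6·λ ≈ -25.4164, π⊥ = 0-6·λ' ≈ 1.4164 ∉ [0.7, 1.1) ⇒ out
candidate 7: (m,n)=(2,5) → π∥ = 2+5·λ ≈ 23.1803, π⊥ = 2+5·λ' ≈ 0.8197 ∈ [0.7, 1.1) ⇒ IN Λ

4, 7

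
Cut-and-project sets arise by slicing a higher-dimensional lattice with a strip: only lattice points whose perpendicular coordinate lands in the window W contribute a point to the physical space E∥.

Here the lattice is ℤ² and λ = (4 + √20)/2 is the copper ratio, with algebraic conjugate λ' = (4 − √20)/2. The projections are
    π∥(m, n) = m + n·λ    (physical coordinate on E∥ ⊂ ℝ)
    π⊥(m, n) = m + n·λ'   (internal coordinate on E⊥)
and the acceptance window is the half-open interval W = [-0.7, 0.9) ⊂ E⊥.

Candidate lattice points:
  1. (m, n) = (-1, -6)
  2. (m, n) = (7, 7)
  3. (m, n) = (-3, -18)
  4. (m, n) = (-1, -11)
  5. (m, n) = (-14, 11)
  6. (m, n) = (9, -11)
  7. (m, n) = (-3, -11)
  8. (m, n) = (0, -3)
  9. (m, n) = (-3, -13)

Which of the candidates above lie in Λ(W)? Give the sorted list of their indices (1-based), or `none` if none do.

1, 7, 8, 9

Numerically λ ≈ 4.2361 and λ' = −1/λ ≈ -0.2361.
#1 (-1,-6): internal coord -1 + (-6)·λ' = +0.4164; +0.4164 ∈ [-0.7, 0.9) → IN Λ
#2 (7,7): internal coord 7 + (7)·λ' = +5.3475; +5.3475 ∉ [-0.7, 0.9) → out
#3 (-3,-18): internal coord -3 + (-18)·λ' = +1.2492; +1.2492 ∉ [-0.7, 0.9) → out
#4 (-1,-11): internal coord -1 + (-11)·λ' = +1.5967; +1.5967 ∉ [-0.7, 0.9) → out
#5 (-14,11): internal coord -14 + (11)·λ' = -16.5967; -16.5967 ∉ [-0.7, 0.9) → out
#6 (9,-11): internal coord 9 + (-11)·λ' = +11.5967; +11.5967 ∉ [-0.7, 0.9) → out
#7 (-3,-11): internal coord -3 + (-11)·λ' = -0.4033; -0.4033 ∈ [-0.7, 0.9) → IN Λ
#8 (0,-3): internal coord 0 + (-3)·λ' = +0.7082; +0.7082 ∈ [-0.7, 0.9) → IN Λ
#9 (-3,-13): internal coord -3 + (-13)·λ' = +0.0689; +0.0689 ∈ [-0.7, 0.9) → IN Λ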